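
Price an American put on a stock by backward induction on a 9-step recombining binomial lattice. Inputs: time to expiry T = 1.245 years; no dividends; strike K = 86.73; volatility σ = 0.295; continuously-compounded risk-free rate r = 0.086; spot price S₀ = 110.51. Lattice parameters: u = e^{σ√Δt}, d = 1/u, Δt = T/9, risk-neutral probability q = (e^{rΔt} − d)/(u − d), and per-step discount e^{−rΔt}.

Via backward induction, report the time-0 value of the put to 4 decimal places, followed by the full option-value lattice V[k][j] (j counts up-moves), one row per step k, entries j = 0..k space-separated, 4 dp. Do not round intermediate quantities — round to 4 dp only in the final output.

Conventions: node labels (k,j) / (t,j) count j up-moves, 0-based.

params: Δt=0.13833 u=1.11597 d=0.89609 q=0.52703 e^(-rΔt)=0.98817
t_9 payoffs: 45.5634 35.4620 22.8819 7.2150 0.0000 0.0000 0.0000 0.0000 0.0000 0.0000
k=8: node(8,0) S=45.9405 payoff=40.7895 vs cont=39.7638 → 40.7895 [stop]  node(8,1) S=57.2133 payoff=29.5167 vs cont=28.4910 → 29.5167 [stop]  node(8,2) S=71.2522 payoff=15.4778 vs cont=14.4521 → 15.4778 [stop]  node(8,3) S=88.7360 payoff=0.0000 vs cont=3.3721 → 3.3721 [wait]  node(8,4) S=110.5100 payoff=0.0000 vs cont=0.0000 → 0.0000 [wait]  node(8,5) S=137.6268 payoff=0.0000 vs cont=0.0000 → 0.0000 [wait]  node(8,6) S=171.3975 payoff=0.0000 vs cont=0.0000 → 0.0000 [wait]  node(8,7) S=213.4549 payoff=0.0000 vs cont=0.0000 → 0.0000 [wait]  node(8,8) S=265.8322 payoff=0.0000 vs cont=0.0000 → 0.0000 [wait]
k=7: node(7,0) S=51.2680 payoff=35.4620 vs cont=34.4363 → 35.4620 [stop]  node(7,1) S=63.8481 payoff=22.8819 vs cont=21.8562 → 22.8819 [stop]  node(7,2) S=79.5150 payoff=7.2150 vs cont=8.9902 → 8.9902 [wait]  node(7,3) S=99.0264 payoff=0.0000 vs cont=1.5761 → 1.5761 [wait]  node(7,4) S=123.3253 payoff=0.0000 vs cont=0.0000 → 0.0000 [wait]  node(7,5) S=153.5868 payoff=0.0000 vs cont=0.0000 → 0.0000 [wait]  node(7,6) S=191.2737 payoff=0.0000 vs cont=0.0000 → 0.0000 [wait]  node(7,7) S=238.2083 payoff=0.0000 vs cont=0.0000 → 0.0000 [wait]
k=6: node(6,0) S=57.2133 payoff=29.5167 vs cont=28.4910 → 29.5167 [stop]  node(6,1) S=71.2522 payoff=15.4778 vs cont=15.3766 → 15.4778 [stop]  node(6,2) S=88.7360 payoff=0.0000 vs cont=5.0226 → 5.0226 [wait]  node(6,3) S=110.5100 payoff=0.0000 vs cont=0.7366 → 0.7366 [wait]  node(6,4) S=137.6268 payoff=0.0000 vs cont=0.0000 → 0.0000 [wait]  node(6,5) S=171.3975 payoff=0.0000 vs cont=0.0000 → 0.0000 [wait]  node(6,6) S=213.4549 payoff=0.0000 vs cont=0.0000 → 0.0000 [wait]
k=5: node(5,0) S=63.8481 payoff=22.8819 vs cont=21.8562 → 22.8819 [stop]  node(5,1) S=79.5150 payoff=7.2150 vs cont=9.8498 → 9.8498 [wait]  node(5,2) S=99.0264 payoff=0.0000 vs cont=2.7311 → 2.7311 [wait]  node(5,3) S=123.3253 payoff=0.0000 vs cont=0.3443 → 0.3443 [wait]  node(5,4) S=153.5868 payoff=0.0000 vs cont=0.0000 → 0.0000 [wait]  node(5,5) S=191.2737 payoff=0.0000 vs cont=0.0000 → 0.0000 [wait]
k=4: node(4,0) S=71.2522 payoff=15.4778 vs cont=15.8243 → 15.8243 [wait]  node(4,1) S=88.7360 payoff=0.0000 vs cont=6.0259 → 6.0259 [wait]  node(4,2) S=110.5100 payoff=0.0000 vs cont=1.4558 → 1.4558 [wait]  node(4,3) S=137.6268 payoff=0.0000 vs cont=0.1609 → 0.1609 [wait]  node(4,4) S=171.3975 payoff=0.0000 vs cont=0.0000 → 0.0000 [wait]
k=3: node(3,0) S=79.5150 payoff=7.2150 vs cont=10.5342 → 10.5342 [wait]  node(3,1) S=99.0264 payoff=0.0000 vs cont=3.5746 → 3.5746 [wait]  node(3,2) S=123.3253 payoff=0.0000 vs cont=0.7642 → 0.7642 [wait]  node(3,3) S=153.5868 payoff=0.0000 vs cont=0.0752 → 0.0752 [wait]
k=2: node(2,0) S=88.7360 payoff=0.0000 vs cont=6.7851 → 6.7851 [wait]  node(2,1) S=110.5100 payoff=0.0000 vs cont=2.0687 → 2.0687 [wait]  node(2,2) S=137.6268 payoff=0.0000 vs cont=0.3963 → 0.3963 [wait]
k=1: node(1,0) S=99.0264 payoff=0.0000 vs cont=4.2486 → 4.2486 [wait]  node(1,1) S=123.3253 payoff=0.0000 vs cont=1.1733 → 1.1733 [wait]
k=0: node(0,0) S=110.5100 payoff=0.0000 vs cont=2.5967 → 2.5967 [wait]

price = 2.5967
tree:
2.5967
4.2486 1.1733
6.7851 2.0687 0.3963
10.5342 3.5746 0.7642 0.0752
15.8243 6.0259 1.4558 0.1609 0.0000
22.8819 9.8498 2.7311 0.3443 0.0000 0.0000
29.5167 15.4778 5.0226 0.7366 0.0000 0.0000 0.0000
35.4620 22.8819 8.9902 1.5761 0.0000 0.0000 0.0000 0.0000
40.7895 29.5167 15.4778 3.3721 0.0000 0.0000 0.0000 0.0000 0.0000
45.5634 35.4620 22.8819 7.2150 0.0000 0.0000 0.0000 0.0000 0.0000 0.0000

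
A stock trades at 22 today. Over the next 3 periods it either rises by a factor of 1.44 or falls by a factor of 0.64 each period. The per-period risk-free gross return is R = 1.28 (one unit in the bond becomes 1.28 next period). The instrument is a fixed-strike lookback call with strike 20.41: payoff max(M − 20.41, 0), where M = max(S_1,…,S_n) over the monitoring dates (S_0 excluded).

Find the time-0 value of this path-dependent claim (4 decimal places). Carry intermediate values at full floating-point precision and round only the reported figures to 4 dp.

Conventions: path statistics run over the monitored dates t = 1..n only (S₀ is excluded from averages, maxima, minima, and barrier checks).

price = 13.9898

Risk-neutral up-probability p* = (R−d)/(u−d) = (1.28−0.64)/(1.44−0.64) = 0.8000; the claim prices as the p*-weighted sum of path payoffs discounted by R^3.
Enumerate all 2^3 = 8 price paths (U = up ×1.44, D = down ×0.64); each path with k up-moves has probability p*^k·(1−p*)^(3−k).
DDD: M=14.0800, payoff=0.0000, prob=0.008000
UDD: M=31.6800, payoff=11.2700, prob=0.032000
DUD: M=20.2752, payoff=0.0000, prob=0.032000
UUD: M=45.6192, payoff=25.2092, prob=0.128000
DDU: M=14.0800, payoff=0.0000, prob=0.032000
UDU: M=31.6800, payoff=11.2700, prob=0.128000
DUU: M=29.1963, payoff=8.7863, prob=0.128000
UUU: M=65.6916, payoff=45.2816, prob=0.512000
Price = Σ prob·payoff / R^3 = 29.338826 / 2.097152 = 13.9898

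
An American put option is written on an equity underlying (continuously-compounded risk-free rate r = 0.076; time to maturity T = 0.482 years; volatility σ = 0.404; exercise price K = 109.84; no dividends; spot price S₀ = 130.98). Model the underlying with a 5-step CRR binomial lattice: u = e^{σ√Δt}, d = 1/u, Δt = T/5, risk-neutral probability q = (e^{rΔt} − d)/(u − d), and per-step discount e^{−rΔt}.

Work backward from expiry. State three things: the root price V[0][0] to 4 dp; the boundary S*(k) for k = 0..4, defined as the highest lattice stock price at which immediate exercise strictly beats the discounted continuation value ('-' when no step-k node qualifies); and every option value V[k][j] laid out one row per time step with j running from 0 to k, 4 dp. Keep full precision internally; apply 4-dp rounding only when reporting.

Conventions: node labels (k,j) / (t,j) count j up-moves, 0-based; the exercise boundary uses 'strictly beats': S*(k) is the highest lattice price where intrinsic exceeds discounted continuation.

Δt=0.09640  u=1.13364  d=0.88211  q=0.49792  discount=0.99270
step 5 (expiry): payoffs max(K−S,0) = 39.8839 19.9363 0.0000 0.0000 0.0000 0.0000
step 4: (k=4,j=0): S=79.3052, K−S=30.5348, hold=29.7330 ⇒ V=30.5348 exercise | (k=4,j=1): S=101.9186, K−S=7.9214, hold=9.9366 ⇒ V=9.9366 continue | (k=4,j=2): S=130.9800, K−S=0.0000, hold=0.0000 ⇒ V=0.0000 continue | (k=4,j=3): S=168.3281, K−S=0.0000, hold=0.0000 ⇒ V=0.0000 continue | (k=4,j=4): S=216.3259, K−S=0.0000, hold=0.0000 ⇒ V=0.0000 continue  boundary S*=79.3052
step 3: (k=3,j=0): S=89.9037, K−S=19.9363, hold=20.1306 ⇒ V=20.1306 continue | (k=3,j=1): S=115.5391, K−S=0.0000, hold=4.9526 ⇒ V=4.9526 continue | (k=3,j=2): S=148.4844, K−S=0.0000, hold=0.0000 ⇒ V=0.0000 continue | (k=3,j=3): S=190.8238, K−S=0.0000, hold=0.0000 ⇒ V=0.0000 continue  boundary S*=-
step 2: (k=2,j=0): S=101.9186, K−S=7.9214, hold=12.4815 ⇒ V=12.4815 continue | (k=2,j=1): S=130.9800, K−S=0.0000, hold=2.4685 ⇒ V=2.4685 continue | (k=2,j=2): S=168.3281, K−S=0.0000, hold=0.0000 ⇒ V=0.0000 continue  boundary S*=-
step 1: (k=1,j=0): S=115.5391, K−S=0.0000, hold=7.4411 ⇒ V=7.4411 continue | (k=1,j=1): S=148.4844, K−S=0.0000, hold=1.2303 ⇒ V=1.2303 continue  boundary S*=-
step 0: (k=0,j=0): S=130.9800, K−S=0.0000, hold=4.3169 ⇒ V=4.3169 continue  boundary S*=-

price = 4.3169
boundary = - - - - 79.3052
tree:
4.3169
7.4411 1.2303
12.4815 2.4685 0.0000
20.1306 4.9526 0.0000 0.0000
30.5348 9.9366 0.0000 0.0000 0.0000
39.8839 19.9363 0.0000 0.0000 0.0000 0.0000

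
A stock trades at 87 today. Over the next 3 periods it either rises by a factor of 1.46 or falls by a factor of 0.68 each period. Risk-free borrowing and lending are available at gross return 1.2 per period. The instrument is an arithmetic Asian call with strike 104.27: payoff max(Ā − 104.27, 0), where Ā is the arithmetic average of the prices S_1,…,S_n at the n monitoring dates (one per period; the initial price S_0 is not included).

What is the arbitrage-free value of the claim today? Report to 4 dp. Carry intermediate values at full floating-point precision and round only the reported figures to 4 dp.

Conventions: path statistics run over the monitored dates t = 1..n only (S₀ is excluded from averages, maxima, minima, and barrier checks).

No-arbitrage gives p* = (R−d)/(u−d) = 0.6667: enumerate every path, weight its payoff by its p*-probability, and discount by R^3.
Enumerate all 2^3 = 8 price paths (U = up ×1.46, D = down ×0.68); each path with k up-moves has probability p*^k·(1−p*)^(3−k).
DDD: Ā=42.2481, payoff=0.0000, prob=0.037037
UDD: Ā=90.7092, payoff=0.0000, prob=0.074074
DUD: Ā=68.0892, payoff=0.0000, prob=0.074074
UUD: Ā=146.1916, payoff=41.9216, prob=0.148148
DDU: Ā=52.7076, payoff=0.0000, prob=0.074074
UDU: Ā=113.1664, payoff=8.8964, prob=0.148148
DUU: Ā=90.5464, payoff=0.0000, prob=0.148148
UUU: Ā=194.4083, payoff=90.1383, prob=0.296296
Price = Σ prob·payoff / R^3 = 34.236236 / 1.728000 = 19.8126

price = 19.8126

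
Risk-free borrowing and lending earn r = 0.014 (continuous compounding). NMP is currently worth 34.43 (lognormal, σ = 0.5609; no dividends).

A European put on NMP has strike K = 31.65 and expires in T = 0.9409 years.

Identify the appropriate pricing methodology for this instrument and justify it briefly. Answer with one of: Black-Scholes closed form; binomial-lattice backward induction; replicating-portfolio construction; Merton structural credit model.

Key observation: everything needed for the exact continuous-time valuation of the European put on NMP (strike 31.65) is given, and no feature rules the closed form out.

framework: Black-Scholes closed form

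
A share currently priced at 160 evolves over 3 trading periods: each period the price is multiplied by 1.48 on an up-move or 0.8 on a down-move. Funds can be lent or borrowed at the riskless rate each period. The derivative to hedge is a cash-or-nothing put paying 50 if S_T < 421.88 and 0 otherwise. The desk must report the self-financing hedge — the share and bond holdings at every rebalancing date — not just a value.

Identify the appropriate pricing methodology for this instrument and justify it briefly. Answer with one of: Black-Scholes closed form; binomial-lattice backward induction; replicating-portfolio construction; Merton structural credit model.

framework: replicating-portfolio construction

Key observation: since the answer must list Δ and B at each node of the 1.48/0.8 lattice on 160, the replicating-portfolio method — solving the two-state system at every node — is the one that applies.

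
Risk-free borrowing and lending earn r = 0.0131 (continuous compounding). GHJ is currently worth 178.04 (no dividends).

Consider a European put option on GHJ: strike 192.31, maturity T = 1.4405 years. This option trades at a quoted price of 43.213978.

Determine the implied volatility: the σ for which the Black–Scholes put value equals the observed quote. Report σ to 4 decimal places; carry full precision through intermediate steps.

At σ = 0.4336 the Black–Scholes value reproduces the quote:
σ√T = 0.4336·√1.4405 = 0.520410
d₁ = (ln(S/K) + (r+σ²/2)T) / (σ√T) = (ln(178.04/192.31) + (0.0131+0.4336²/2)·1.4405) / 0.520410 = (-0.077100 + 0.154284) / 0.520410 = 0.148313
d₂ = d₁ − σ√T = 0.148313 − 0.520410 = -0.372097
e^{−rT} = 0.981306
N(−d₁) = 0.441048,  N(−d₂) = 0.645090
V = K·e^{−rT}·N(−d₂) − S·N(−d₁) = 121.738146 − 78.524167 = 43.213978 (equal to the quote); since ∂V/∂σ > 0 for all σ, the implied volatility is unique

sigma = 0.4336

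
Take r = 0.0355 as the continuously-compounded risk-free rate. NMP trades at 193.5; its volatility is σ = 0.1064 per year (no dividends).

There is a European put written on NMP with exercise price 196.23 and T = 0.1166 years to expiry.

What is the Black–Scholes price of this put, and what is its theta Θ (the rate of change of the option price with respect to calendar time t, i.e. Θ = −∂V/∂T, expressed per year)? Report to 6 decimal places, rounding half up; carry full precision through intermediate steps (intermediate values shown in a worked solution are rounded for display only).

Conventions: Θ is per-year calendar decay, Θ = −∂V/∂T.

σ√T = 0.1064·√0.1166 = 0.036332
d₁ = (ln(S/K) + (r+σ²/2)T) / (σ√T) = (ln(193.5/196.23) + (0.0355+0.1064²/2)·0.1166) / 0.036332 = (-0.014010 + 0.004799) / 0.036332 = -0.253512
d₂ = d₁ − σ√T = -0.253512 − 0.036332 = -0.289844
e^{−rT} = 0.995869
N(−d₁) = 0.600064,  N(−d₂) = 0.614032
Put price V = K·e^{−rT}·N(−d₂) − S·N(−d₁) = 119.993798 − 116.112295 = 3.881503
φ(d₁) = (1/√(2π))·e^{−d₁²/2} = 0.386326
Θ = −S·φ(d₁)·σ/(2√T) + r·K·e^{−rT}·N(−d₂) = −11.646562 + 4.259780 = -7.386782

price = 3.881503
Θ = -7.386782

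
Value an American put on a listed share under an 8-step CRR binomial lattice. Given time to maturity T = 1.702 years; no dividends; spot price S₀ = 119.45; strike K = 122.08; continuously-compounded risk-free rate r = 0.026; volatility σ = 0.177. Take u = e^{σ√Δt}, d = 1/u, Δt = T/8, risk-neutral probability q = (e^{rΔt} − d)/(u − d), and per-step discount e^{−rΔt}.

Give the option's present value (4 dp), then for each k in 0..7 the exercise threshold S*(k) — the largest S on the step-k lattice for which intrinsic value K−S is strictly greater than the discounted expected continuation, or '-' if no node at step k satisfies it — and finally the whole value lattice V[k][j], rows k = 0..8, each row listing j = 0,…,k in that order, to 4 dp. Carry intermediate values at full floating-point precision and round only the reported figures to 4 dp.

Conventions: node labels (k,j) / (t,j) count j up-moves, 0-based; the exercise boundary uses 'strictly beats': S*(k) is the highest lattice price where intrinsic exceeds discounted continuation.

Δt=0.21275, u=1.08507, d=0.92160, q=0.51353, disc=e^(-rΔt)=0.99448
k=8 terminal: V=max(K-S,0) → 59.9164 48.8905 35.9090 20.6249 2.6300 0.0000 0.0000 0.0000 0.0000
k=7: j=0 S=67.4517 intr=54.6283 cont=53.9549 V=54.6283[EX]; j=1 S=79.4155 intr=42.6645 cont=41.9911 V=42.6645[EX]; j=2 S=93.5013 intr=28.5787 cont=27.9053 V=28.5787[EX]; j=3 S=110.0855 intr=11.9945 cont=11.3211 V=11.9945[EX]; j=4 S=129.6112 intr=0.0000 cont=1.2723 V=1.2723[hold]; j=5 S=152.6001 intr=0.0000 cont=0.0000 V=0.0000[hold]; j=6 S=179.6665 intr=0.0000 cont=0.0000 V=0.0000[hold]; j=7 S=211.5337 intr=0.0000 cont=0.0000 V=0.0000[hold]  S*(7)=110.0855
k=6: j=0 S=73.1895 intr=48.8905 cont=48.2171 V=48.8905[EX]; j=1 S=86.1710 intr=35.9090 cont=35.2355 V=35.9090[EX]; j=2 S=101.4551 intr=20.6249 cont=19.9515 V=20.6249[EX]; j=3 S=119.4500 intr=2.6300 cont=6.4525 V=6.4525[hold]; j=4 S=140.6367 intr=0.0000 cont=0.6155 V=0.6155[hold]; j=5 S=165.5812 intr=0.0000 cont=0.0000 V=0.0000[hold]; j=6 S=194.9501 intr=0.0000 cont=0.0000 V=0.0000[hold]  S*(6)=101.4551
k=5: j=0 S=79.4155 intr=42.6645 cont=41.9911 V=42.6645[EX]; j=1 S=93.5013 intr=28.5787 cont=27.9053 V=28.5787[EX]; j=2 S=110.0855 intr=11.9945 cont=13.2733 V=13.2733[hold]; j=3 S=129.6112 intr=0.0000 cont=3.4360 V=3.4360[hold]; j=4 S=152.6001 intr=0.0000 cont=0.2978 V=0.2978[hold]; j=5 S=179.6665 intr=0.0000 cont=0.0000 V=0.0000[hold]  S*(5)=93.5013
k=4: j=0 S=86.1710 intr=35.9090 cont=35.2355 V=35.9090[EX]; j=1 S=101.4551 intr=20.6249 cont=20.6046 V=20.6249[EX]; j=2 S=119.4500 intr=2.6300 cont=8.1761 V=8.1761[hold]; j=3 S=140.6367 intr=0.0000 cont=1.8143 V=1.8143[hold]; j=4 S=165.5812 intr=0.0000 cont=0.1441 V=0.1441[hold]  S*(4)=101.4551
k=3: j=0 S=93.5013 intr=28.5787 cont=27.9053 V=28.5787[EX]; j=1 S=110.0855 intr=11.9945 cont=14.1536 V=14.1536[hold]; j=2 S=129.6112 intr=0.0000 cont=4.8821 V=4.8821[hold]; j=3 S=152.6001 intr=0.0000 cont=0.9513 V=0.9513[hold]  S*(3)=93.5013
k=2: j=0 S=101.4551 intr=20.6249 cont=21.0541 V=21.0541[hold]; j=1 S=119.4500 intr=2.6300 cont=9.3405 V=9.3405[hold]; j=2 S=140.6367 intr=0.0000 cont=2.8477 V=2.8477[hold]  S*(2)=-
k=1: j=0 S=110.0855 intr=11.9945 cont=14.9558 V=14.9558[hold]; j=1 S=129.6112 intr=0.0000 cont=5.9731 V=5.9731[hold]  S*(1)=-
k=0: j=0 S=119.4500 intr=2.6300 cont=10.2858 V=10.2858[hold]  S*(0)=-

price = 10.2858
boundary = - - - 93.5013 101.4551 93.5013 101.4551 110.0855
tree:
10.2858
14.9558 5.9731
21.0541 9.3405 2.8477
28.5787 14.1536 4.8821 0.9513
35.9090 20.6249 8.1761 1.8143 0.1441
42.6645 28.5787 13.2733 3.4360 0.2978 0.0000
48.8905 35.9090 20.6249 6.4525 0.6155 0.0000 0.0000
54.6283 42.6645 28.5787 11.9945 1.2723 0.0000 0.0000 0.0000
59.9164 48.8905 35.9090 20.6249 2.6300 0.0000 0.0000 0.0000 0.0000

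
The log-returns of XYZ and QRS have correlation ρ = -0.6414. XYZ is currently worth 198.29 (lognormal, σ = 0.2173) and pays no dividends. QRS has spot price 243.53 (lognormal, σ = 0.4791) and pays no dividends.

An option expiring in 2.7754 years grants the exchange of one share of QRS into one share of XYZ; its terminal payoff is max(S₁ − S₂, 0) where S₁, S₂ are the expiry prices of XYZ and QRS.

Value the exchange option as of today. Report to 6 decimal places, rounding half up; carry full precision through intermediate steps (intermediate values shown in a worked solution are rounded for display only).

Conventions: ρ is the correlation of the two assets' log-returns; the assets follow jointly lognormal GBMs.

σ_eff = √(σ₁² + σ₂² − 2ρσ₁σ₂) = √(0.2173² + 0.4791² − 2·-0.6414·0.2173·0.4791) = 0.640552
d₁ = (ln(S₁/S₂) + (q₂ − q₁ + σ_eff²/2)T) / (σ_eff√T) = (ln(198.29/243.53) + (0.0 − 0.0 + 0.205153)·2.7754) / 1.067129 = 0.340983
d₂ = d₁ − σ_eff√T = 0.340983 − 1.067129 = -0.726146
N(d₁) = 0.633442,  N(d₂) = 0.233875
V = S₁·e^{−q₁T}·N(d₁) − S₂·e^{−q₂T}·N(d₂) = 125.605162 − 56.955473 = 68.649689
Key observation: r never enters — measured in units of QRS, the claim is a call on S₁/S₂ struck at 1, so only the dividend yields and σ_eff matter.

exchange price = 68.649689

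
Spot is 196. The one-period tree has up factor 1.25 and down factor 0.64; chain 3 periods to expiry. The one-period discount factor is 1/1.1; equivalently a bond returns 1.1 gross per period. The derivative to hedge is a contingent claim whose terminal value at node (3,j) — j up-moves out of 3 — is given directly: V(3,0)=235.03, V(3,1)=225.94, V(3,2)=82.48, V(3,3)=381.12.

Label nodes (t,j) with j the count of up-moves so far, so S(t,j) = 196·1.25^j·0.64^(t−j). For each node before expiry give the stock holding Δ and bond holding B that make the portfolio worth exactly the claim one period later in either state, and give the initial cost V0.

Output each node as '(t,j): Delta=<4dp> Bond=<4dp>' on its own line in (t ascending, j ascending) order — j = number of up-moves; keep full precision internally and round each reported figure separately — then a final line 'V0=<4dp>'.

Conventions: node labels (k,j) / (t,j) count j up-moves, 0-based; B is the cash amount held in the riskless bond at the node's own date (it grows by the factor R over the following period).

(0,0): Delta=0.8023 Bond=17.3772
(1,0): Delta=-1.3118 Bond=284.3172
(1,1): Delta=1.1553 Bond=-67.3641
(2,0): Delta=-0.1856 Bond=222.3337
(2,1): Delta=-1.4999 Bond=342.2322
(2,2): Delta=1.5986 Bond=-209.8611
V0=174.6344

Risk-neutral probability p* = (R−d)/(u−d) = (1.1−0.64)/(1.25−0.64) = 0.7541.
Terminal payoffs: V(3,0)=235.0300, V(3,1)=225.9400, V(3,2)=82.4800, V(3,3)=381.1200
  t=2,j=0: stock 80.2816 → up 100.3520 (V=225.9400), down 51.3802 (V=235.0300). Price 207.4320; hedge Δ=-0.1856, bond B=222.3337.
  t=2,j=1: stock 156.8000 → up 196.0000 (V=82.4800), down 100.3520 (V=225.9400). Price 107.0519; hedge Δ=-1.4999, bond B=342.2322.
  t=2,j=2: stock 306.2500 → up 382.8125 (V=381.1200), down 196.0000 (V=82.4800). Price 279.7127; hedge Δ=1.5986, bond B=-209.8611.
  t=1,j=0: stock 125.4400 → up 156.8000 (V=107.0519), down 80.2816 (V=207.4320). Price 119.7596; hedge Δ=-1.3118, bond B=284.3172.
  t=1,j=1: stock 245.0000 → up 306.2500 (V=279.7127), down 156.8000 (V=107.0519). Price 215.6864; hedge Δ=1.1553, bond B=-67.3641.
  t=0,j=0: stock 196.0000 → up 245.0000 (V=215.6864), down 125.4400 (V=119.7596). Price 174.6344; hedge Δ=0.8023, bond B=17.3772.
Check: Δ(0,0)·S0 + B(0,0) = 174.6344 = V0.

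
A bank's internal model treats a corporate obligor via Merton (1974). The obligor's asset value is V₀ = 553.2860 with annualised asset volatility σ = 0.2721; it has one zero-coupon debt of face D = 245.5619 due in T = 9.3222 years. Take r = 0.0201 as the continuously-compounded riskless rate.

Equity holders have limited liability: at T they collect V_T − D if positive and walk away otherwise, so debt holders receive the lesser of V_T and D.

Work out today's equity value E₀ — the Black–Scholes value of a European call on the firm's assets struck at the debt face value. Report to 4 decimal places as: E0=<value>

E0=364.3443

Apply the equity-as-call identities (strike 245.5619, horizon 9.3222 years):
d₁ = [ln(V₀/D) + (r + σ²/2)T] / (σ√T)
   = [ln(553.2860/245.5619) + (0.0201 + 0.5·0.2721²)·9.3222] / (0.2721·√9.3222)
   = [0.812326 + 0.532477] / 0.830783 = 1.618717
d₂ = d₁ − σ√T = 1.618717 − 0.830783 = 0.787933
N(d₁) = 0.947246,  N(d₂) = 0.784632,  e^(−rT) = 0.829132
E₀ = V₀·N(d₁) − D·e^(−rT)·N(d₂)
   = 553.2860·0.947246 − 245.5619·0.829132·0.784632 = 364.344292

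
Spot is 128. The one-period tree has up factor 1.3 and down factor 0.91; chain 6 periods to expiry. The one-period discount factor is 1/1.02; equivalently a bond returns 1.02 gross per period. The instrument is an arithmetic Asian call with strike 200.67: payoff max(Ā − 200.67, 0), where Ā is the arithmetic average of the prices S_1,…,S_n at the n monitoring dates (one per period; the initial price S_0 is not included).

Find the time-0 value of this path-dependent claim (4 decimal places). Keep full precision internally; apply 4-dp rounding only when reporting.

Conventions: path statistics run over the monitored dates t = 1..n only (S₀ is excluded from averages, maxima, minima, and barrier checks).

Under the martingale measure an up-move has probability p* = 0.2821; value the claim as the probability-weighted average of per-path payoffs, discounted 6 periods at R = 1.02.
Enumerate all 2^6 = 64 price paths (U = up ×1.3, D = down ×0.91); each path with k up-moves has probability p*^k·(1−p*)^(6−k).
DDDDDD: Ā=93.2122, payoff=0.0000, prob=0.136950
UDDDDD: Ā=133.1603, payoff=0.0000, prob=0.053802
DUDDDD: Ā=124.8403, payoff=0.0000, prob=0.053802
UUDDDD: Ā=178.3433, payoff=0.0000, prob=0.021136
DDUDDD: Ā=117.2691, payoff=0.0000, prob=0.053802
UDUDDD: Ā=167.5273, payoff=0.0000, prob=0.021136
DUUDDD: Ā=159.2073, payoff=0.0000, prob=0.021136
UUUDDD: Ā=227.4390, payoff=26.7690, prob=0.008304
DDDUDD: Ā=110.3793, payoff=0.0000, prob=0.053802
UDDUDD: Ā=157.6847, payoff=0.0000, prob=0.021136
DUDUDD: Ā=149.3647, payoff=0.0000, prob=0.021136
UUDUDD: Ā=213.3782, payoff=12.7082, prob=0.008304
DDUUDD: Ā=141.7935, payoff=0.0000, prob=0.021136
UDUUDD: Ā=202.5622, payoff=1.8922, prob=0.008304
DUUUDD: Ā=194.2422, payoff=0.0000, prob=0.008304
UUUUDD: Ā=277.4888, payoff=76.8188, prob=0.003262
DDDDUD: Ā=104.1096, payoff=0.0000, prob=0.053802
UDDDUD: Ā=148.7280, payoff=0.0000, prob=0.021136
DUDDUD: Ā=140.4080, payoff=0.0000, prob=0.021136
UUDDUD: Ā=200.5828, payoff=0.0000, prob=0.008304
DDUDUD: Ā=132.8368, payoff=0.0000, prob=0.021136
UDUDUD: Ā=189.7668, payoff=0.0000, prob=0.008304
DUUDUD: Ā=181.4468, payoff=0.0000, prob=0.008304
UUUDUD: Ā=259.2098, payoff=58.5398, prob=0.003262
DDDUUD: Ā=125.9470, payoff=0.0000, prob=0.021136
UDDUUD: Ā=179.9243, payoff=0.0000, prob=0.008304
DUDUUD: Ā=171.6043, payoff=0.0000, prob=0.008304
UUDUUD: Ā=245.1490, payoff=44.4790, prob=0.003262
DDUUUD: Ā=164.0331, payoff=0.0000, prob=0.008304
UDUUUD: Ā=234.3330, payoff=33.6630, prob=0.003262
DUUUUD: Ā=226.0130, payoff=25.3430, prob=0.003262
UUUUUD: Ā=322.8757, payoff=122.2057, prob=0.001282
DDDDDU: Ā=98.4042, payoff=0.0000, prob=0.053802
UDDDDU: Ā=140.5774, payoff=0.0000, prob=0.021136
DUDDDU: Ā=132.2574, payoff=0.0000, prob=0.021136
UUDDDU: Ā=188.9391, payoff=0.0000, prob=0.008304
DDUDDU: Ā=124.6862, payoff=0.0000, prob=0.021136
UDUDDU: Ā=178.1231, payoff=0.0000, prob=0.008304
DUUDDU: Ā=169.8031, payoff=0.0000, prob=0.008304
UUUDDU: Ā=242.5758, payoff=41.9058, prob=0.003262
DDDUDU: Ā=117.7964, payoff=0.0000, prob=0.021136
UDDUDU: Ā=168.2805, payoff=0.0000, prob=0.008304
DUDUDU: Ā=159.9605, payoff=0.0000, prob=0.008304
UUDUDU: Ā=228.5150, payoff=27.8450, prob=0.003262
DDUUDU: Ā=152.3893, payoff=0.0000, prob=0.008304
UDUUDU: Ā=217.6990, payoff=17.0290, prob=0.003262
DUUUDU: Ā=209.3790, payoff=8.7090, prob=0.003262
UUUUDU: Ā=299.1129, payoff=98.4429, prob=0.001282
DDDDUU: Ā=111.5267, payoff=0.0000, prob=0.021136
UDDDUU: Ā=159.3238, payoff=0.0000, prob=0.008304
DUDDUU: Ā=151.0038, payoff=0.0000, prob=0.008304
UUDDUU: Ā=215.7197, payoff=15.0497, prob=0.003262
DDUDUU: Ā=143.4326, payoff=0.0000, prob=0.008304
UDUDUU: Ā=204.9037, payoff=4.2337, prob=0.003262
DUUDUU: Ā=196.5837, payoff=0.0000, prob=0.003262
UUUDUU: Ā=280.8339, payoff=80.1639, prob=0.001282
DDDUUU: Ā=136.5428, payoff=0.0000, prob=0.008304
UDDUUU: Ā=195.0611, payoff=0.0000, prob=0.003262
DUDUUU: Ā=186.7411, payoff=0.0000, prob=0.003262
UUDUUU: Ā=266.7731, payoff=66.1031, prob=0.001282
DDUUUU: Ā=179.1699, payoff=0.0000, prob=0.003262
UDUUUU: Ā=255.9571, payoff=55.2871, prob=0.001282
DUUUUU: Ā=247.6371, payoff=46.9671, prob=0.001282
UUUUUU: Ā=353.7672, payoff=153.0972, prob=0.000503
Price = Σ prob·payoff / R^6 = 2.175388 / 1.126162 = 1.9317

price = 1.9317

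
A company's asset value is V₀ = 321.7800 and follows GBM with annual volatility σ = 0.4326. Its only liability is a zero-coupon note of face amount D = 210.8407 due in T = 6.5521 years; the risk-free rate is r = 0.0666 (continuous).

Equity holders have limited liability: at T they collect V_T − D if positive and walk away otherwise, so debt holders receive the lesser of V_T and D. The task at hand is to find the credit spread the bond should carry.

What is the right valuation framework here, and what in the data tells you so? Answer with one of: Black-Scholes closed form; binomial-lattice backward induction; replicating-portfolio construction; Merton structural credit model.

Key observation: a levered firm with one bullet debt due at 6.5521 years is the canonical structural-credit setup: equity is a call on the firm's assets struck at the face value.

framework: Merton structural credit model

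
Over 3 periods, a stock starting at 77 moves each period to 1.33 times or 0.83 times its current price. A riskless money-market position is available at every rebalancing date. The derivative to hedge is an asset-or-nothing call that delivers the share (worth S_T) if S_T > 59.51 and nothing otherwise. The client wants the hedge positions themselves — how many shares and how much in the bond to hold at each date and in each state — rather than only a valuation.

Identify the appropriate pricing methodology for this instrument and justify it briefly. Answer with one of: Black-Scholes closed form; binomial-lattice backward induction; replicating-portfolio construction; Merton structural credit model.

framework: replicating-portfolio construction

Key observation: since the answer must list Δ and B at each node of the 1.33/0.83 lattice on 77, the replicating-portfolio method — solving the two-state system at every node — is the one that applies.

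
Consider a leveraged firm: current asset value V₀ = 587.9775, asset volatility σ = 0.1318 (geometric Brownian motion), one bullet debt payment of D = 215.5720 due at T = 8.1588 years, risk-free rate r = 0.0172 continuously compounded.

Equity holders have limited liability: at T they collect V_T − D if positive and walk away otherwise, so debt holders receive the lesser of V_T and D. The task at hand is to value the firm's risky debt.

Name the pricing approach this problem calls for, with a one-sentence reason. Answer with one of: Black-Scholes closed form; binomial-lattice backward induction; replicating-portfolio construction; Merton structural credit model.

framework: Merton structural credit model

Key observation: assets follow a GBM and default happens iff V_T < 215.5720; valuing claims on that split (equity as a call, risky debt as the residual) is the structural model's definition.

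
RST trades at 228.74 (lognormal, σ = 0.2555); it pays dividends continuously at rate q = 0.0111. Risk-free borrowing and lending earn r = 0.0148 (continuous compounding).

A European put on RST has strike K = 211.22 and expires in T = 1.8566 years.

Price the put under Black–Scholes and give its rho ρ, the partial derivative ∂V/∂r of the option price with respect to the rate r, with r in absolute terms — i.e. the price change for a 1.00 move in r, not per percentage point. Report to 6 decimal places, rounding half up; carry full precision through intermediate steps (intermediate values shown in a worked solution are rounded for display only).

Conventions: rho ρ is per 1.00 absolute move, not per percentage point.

σ√T = 0.2555·√1.8566 = 0.348137
d₁ = (ln(S/K) + (r−q+σ²/2)T) / (σ√T) = (ln(228.74/211.22) + (0.0148−0.0111+0.2555²/2)·1.8566) / 0.348137 = (0.079686 + 0.067469) / 0.348137 = 0.422692
d₂ = d₁ − σ√T = 0.422692 − 0.348137 = 0.074555
e^{−rT} = 0.972896
e^{−qT} = 0.979603
N(−d₁) = 0.336260,  N(−d₂) = 0.470284
Put price V = K·e^{−rT}·N(−d₂) − S·e^{−qT}·N(−d₁) = 96.641137 − 75.347195 = 21.293941
ρ = −K·T·e^{−rT}·N(−d₂) = -179.423934

price = 21.293941
ρ = -179.423934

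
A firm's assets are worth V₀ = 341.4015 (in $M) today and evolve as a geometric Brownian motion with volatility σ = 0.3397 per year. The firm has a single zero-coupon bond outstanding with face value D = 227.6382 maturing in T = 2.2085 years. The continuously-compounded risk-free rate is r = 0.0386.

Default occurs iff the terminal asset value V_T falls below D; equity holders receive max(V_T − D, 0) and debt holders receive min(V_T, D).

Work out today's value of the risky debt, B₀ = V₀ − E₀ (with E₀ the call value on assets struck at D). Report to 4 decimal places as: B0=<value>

Equity is a call on the firm's assets struck at D = 227.6382:
d₁ = [ln(V₀/D) + (r + σ²/2)T] / (σ√T)
   = [ln(341.4015/227.6382) + (0.0386 + 0.5·0.3397²)·2.2085] / (0.3397·√2.2085)
   = [0.405302 + 0.212674] / 0.504829 = 1.224129
d₂ = d₁ − σ√T = 1.224129 − 0.504829 = 0.719300
N(d₁) = 0.889548,  N(d₂) = 0.764022,  e^(−rT) = 0.918284
E₀ = V₀·N(d₁) − D·e^(−rT)·N(d₂)
   = 341.4015·0.889548 − 227.6382·0.918284·0.764022 = 143.984529
B₀ = V₀ − E₀ = 341.4015 − 143.984529 = 197.416971

B0=197.4170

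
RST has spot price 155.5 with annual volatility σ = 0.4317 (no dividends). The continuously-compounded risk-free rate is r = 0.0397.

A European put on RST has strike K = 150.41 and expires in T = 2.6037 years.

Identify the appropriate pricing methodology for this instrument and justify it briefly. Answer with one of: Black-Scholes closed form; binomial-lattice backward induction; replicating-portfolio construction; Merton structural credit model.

Key observation: a European-exercise option on RST struck at 150.41 — a GBM underlying with constant parameters — admits an analytic price: the data contain no early exercise, no discrete tree, no debt structure.

framework: Black-Scholes closed form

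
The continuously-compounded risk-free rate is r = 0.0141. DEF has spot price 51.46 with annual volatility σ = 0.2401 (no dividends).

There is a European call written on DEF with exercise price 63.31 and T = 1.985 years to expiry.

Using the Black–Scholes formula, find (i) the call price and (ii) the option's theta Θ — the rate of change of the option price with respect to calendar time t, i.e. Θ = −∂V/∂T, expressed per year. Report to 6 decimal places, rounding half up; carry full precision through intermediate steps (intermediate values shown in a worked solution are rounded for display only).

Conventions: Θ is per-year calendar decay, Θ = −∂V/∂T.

price = 3.566881
Θ = -1.849381

σ√T = 0.2401·√1.985 = 0.338277
d₁ = (ln(S/K) + (r+σ²/2)T) / (σ√T) = (ln(51.46/63.31) + (0.0141+0.2401²/2)·1.985) / 0.338277 = (-0.207238 + 0.085204) / 0.338277 = -0.360753
d₂ = d₁ − σ√T = -0.360753 − 0.338277 = -0.699030
e^{−rT} = 0.972400
N(d₁) = 0.359142,  N(d₂) = 0.242267
Call price V = S·N(d₁) − K·e^{−rT}·N(d₂) = 18.481455 − 14.914574 = 3.566881
φ(d₁) = (1/√(2π))·e^{−d₁²/2} = 0.373809
Θ = −S·φ(d₁)·σ/(2√T) − r·K·e^{−rT}·N(d₂) = −1.639086 − 0.210295 = -1.849381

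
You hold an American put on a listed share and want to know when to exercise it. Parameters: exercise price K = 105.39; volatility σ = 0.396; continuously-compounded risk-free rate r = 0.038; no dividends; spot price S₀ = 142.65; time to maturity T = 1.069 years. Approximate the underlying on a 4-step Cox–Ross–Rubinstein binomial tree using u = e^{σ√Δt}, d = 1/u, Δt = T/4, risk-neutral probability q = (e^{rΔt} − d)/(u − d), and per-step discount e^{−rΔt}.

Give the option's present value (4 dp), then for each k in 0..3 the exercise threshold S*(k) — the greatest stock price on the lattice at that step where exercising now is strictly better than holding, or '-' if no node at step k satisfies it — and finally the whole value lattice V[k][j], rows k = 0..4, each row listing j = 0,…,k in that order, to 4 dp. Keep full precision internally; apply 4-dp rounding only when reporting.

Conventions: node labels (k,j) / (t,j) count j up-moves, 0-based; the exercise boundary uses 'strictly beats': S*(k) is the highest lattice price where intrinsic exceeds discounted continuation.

params: Δt=0.26725 u=1.22718 d=0.81488 q=0.47376 e^(-rΔt)=0.98990
t_4 payoffs: 42.4913 10.6667 0.0000 0.0000 0.0000
t_3: node(3,0) S=77.1879 payoff=28.2021 vs cont=27.1372 → 28.2021 [stop]  node(3,1) S=116.2423 payoff=0.0000 vs cont=5.5566 → 5.5566 [wait]  node(3,2) S=175.0569 payoff=0.0000 vs cont=0.0000 → 0.0000 [wait]  node(3,3) S=263.6296 payoff=0.0000 vs cont=0.0000 → 0.0000 [wait]  ⇒ S*(3)=77.1879
t_2: node(2,0) S=94.7233 payoff=10.6667 vs cont=17.2971 → 17.2971 [wait]  node(2,1) S=142.6500 payoff=0.0000 vs cont=2.8946 → 2.8946 [wait]  node(2,2) S=214.8260 payoff=0.0000 vs cont=0.0000 → 0.0000 [wait]  ⇒ S*(2)=-
t_1: node(1,0) S=116.2423 payoff=0.0000 vs cont=10.3680 → 10.3680 [wait]  node(1,1) S=175.0569 payoff=0.0000 vs cont=1.5079 → 1.5079 [wait]  ⇒ S*(1)=-
t_0: node(0,0) S=142.6500 payoff=0.0000 vs cont=6.1081 → 6.1081 [wait]  ⇒ S*(0)=-

price = 6.1081
boundary = - - - 77.1879
tree:
6.1081
10.3680 1.5079
17.2971 2.8946 0.0000
28.2021 5.5566 0.0000 0.0000
42.4913 10.6667 0.0000 0.0000 0.0000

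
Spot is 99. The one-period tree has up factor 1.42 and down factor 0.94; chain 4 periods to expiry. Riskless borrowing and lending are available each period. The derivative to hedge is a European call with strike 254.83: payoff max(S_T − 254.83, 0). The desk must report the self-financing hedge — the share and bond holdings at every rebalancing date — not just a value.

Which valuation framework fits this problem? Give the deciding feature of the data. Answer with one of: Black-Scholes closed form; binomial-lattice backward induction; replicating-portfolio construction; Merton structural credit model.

framework: replicating-portfolio construction

Key observation: the deliverable is the dynamic trading strategy on the 4-step tree (spot 99, moves 1.42 and 0.94), so the valuation must go through the node-by-node replicating-portfolio solve.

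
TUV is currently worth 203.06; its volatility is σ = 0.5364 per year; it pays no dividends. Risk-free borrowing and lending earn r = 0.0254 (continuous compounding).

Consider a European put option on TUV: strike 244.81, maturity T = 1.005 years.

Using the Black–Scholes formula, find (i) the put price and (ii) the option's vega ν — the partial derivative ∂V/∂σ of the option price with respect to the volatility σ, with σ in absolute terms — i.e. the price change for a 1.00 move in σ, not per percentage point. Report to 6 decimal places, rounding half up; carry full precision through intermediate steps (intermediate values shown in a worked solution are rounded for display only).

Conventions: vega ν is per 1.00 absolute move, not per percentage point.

price = 66.642309
ν = 81.171525

σ√T = 0.5364·√1.005 = 0.537739
d₁ = (ln(S/K) + (r+σ²/2)T) / (σ√T) = (ln(203.06/244.81) + (0.0254+0.5364²/2)·1.005) / 0.537739 = (-0.186981 + 0.170109) / 0.537739 = -0.031376
d₂ = d₁ − σ√T = -0.031376 − 0.537739 = -0.569115
e^{−rT} = 0.974796
N(−d₁) = 0.512515,  N(−d₂) = 0.715361
Put price V = K·e^{−rT}·N(−d₂) − S·N(−d₁) = 170.713637 − 104.071328 = 66.642309
φ(d₁) = (1/√(2π))·e^{−d₁²/2} = 0.398746
ν = S·φ(d₁)·√T = 81.171525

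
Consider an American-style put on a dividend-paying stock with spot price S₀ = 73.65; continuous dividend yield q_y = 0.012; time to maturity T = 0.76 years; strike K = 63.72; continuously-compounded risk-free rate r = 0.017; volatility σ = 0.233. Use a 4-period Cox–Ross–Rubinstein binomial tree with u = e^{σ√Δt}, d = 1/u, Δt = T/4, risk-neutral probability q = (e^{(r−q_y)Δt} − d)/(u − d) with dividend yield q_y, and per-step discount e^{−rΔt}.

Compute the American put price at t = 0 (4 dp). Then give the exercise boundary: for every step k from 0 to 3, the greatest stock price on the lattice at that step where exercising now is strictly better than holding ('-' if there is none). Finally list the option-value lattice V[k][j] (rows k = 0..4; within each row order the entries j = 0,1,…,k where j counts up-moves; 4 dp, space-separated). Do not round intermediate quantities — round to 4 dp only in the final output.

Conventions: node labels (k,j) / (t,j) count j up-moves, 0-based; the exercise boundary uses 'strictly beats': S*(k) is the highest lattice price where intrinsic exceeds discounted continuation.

params: Δt=0.19000 u=1.10690 d=0.90342 q=0.47930 e^(-rΔt)=0.99678
t_4 payoffs: 14.6585 3.6086 0.0000 0.0000 0.0000
t_3: node(3,0) S=54.3061 payoff=9.4139 vs cont=9.3321 → 9.4139 [stop]  node(3,1) S=66.5372 payoff=0.0000 vs cont=1.8729 → 1.8729 [wait]  node(3,2) S=81.5231 payoff=0.0000 vs cont=0.0000 → 0.0000 [wait]  node(3,3) S=99.8842 payoff=0.0000 vs cont=0.0000 → 0.0000 [wait]  ⇒ S*(3)=54.3061
t_2: node(2,0) S=60.1114 payoff=3.6086 vs cont=5.7808 → 5.7808 [wait]  node(2,1) S=73.6500 payoff=0.0000 vs cont=0.9721 → 0.9721 [wait]  node(2,2) S=90.2378 payoff=0.0000 vs cont=0.0000 → 0.0000 [wait]  ⇒ S*(2)=-
t_1: node(1,0) S=66.5372 payoff=0.0000 vs cont=3.4648 → 3.4648 [wait]  node(1,1) S=81.5231 payoff=0.0000 vs cont=0.5045 → 0.5045 [wait]  ⇒ S*(1)=-
t_0: node(0,0) S=73.6500 payoff=0.0000 vs cont=2.0393 → 2.0393 [wait]  ⇒ S*(0)=-

price = 2.0393
boundary = - - - 54.3061
tree:
2.0393
3.4648 0.5045
5.7808 0.9721 0.0000
9.4139 1.8729 0.0000 0.0000
14.6585 3.6086 0.0000 0.0000 0.0000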